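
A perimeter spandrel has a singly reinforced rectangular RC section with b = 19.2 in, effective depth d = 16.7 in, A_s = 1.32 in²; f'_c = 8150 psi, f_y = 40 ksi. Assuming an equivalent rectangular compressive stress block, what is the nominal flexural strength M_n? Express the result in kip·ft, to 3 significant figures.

M_n ≈ 72.6 kip·ft

T = A_s f_y = 1.32 × 40 = 52.8 kips.
a = T/(0.85 f'_c b) = 52.8/(0.85 × 8.15 × 19.2) = 0.397 in.
M_n = T(d − a/2) = 52.8 × (16.7 − 0.1985) = 871.3 kip·in = 871.3/12 = 72.61 kip·ft.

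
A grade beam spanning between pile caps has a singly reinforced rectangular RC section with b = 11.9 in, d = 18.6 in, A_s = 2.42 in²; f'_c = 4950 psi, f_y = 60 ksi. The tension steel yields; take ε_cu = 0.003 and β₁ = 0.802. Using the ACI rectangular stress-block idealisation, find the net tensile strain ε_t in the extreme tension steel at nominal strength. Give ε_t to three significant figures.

ε_t ≈ 0.0124

a = A_s f_y/(0.85 f'_c b) = 2.900 in.
β₁ = 0.802, so c = a/β₁ = 2.900/0.802 = 3.616 in.
From the linear strain diagram with ε_cu = 0.003: ε_t = 0.003 (d − c)/c = 0.003 × (18.6 − 3.616)/3.616 = 0.0124.
Since ε_t ≥ 0.005, the section is tension-controlled.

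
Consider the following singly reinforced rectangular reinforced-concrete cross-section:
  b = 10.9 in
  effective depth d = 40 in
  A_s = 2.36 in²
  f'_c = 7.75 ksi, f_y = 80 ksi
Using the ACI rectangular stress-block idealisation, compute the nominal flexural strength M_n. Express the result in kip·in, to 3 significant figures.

M_n ≈ 7300 kip·in

T = A_s f_y = 2.36 × 80 = 188.8 kips.
a = T/(0.85 f'_c b) = 188.8/(0.85 × 7.75 × 10.9) = 2.629 in.
M_n = T(d − a/2) = 188.8 × (40 − 1.3145) = 7303.8 kip·in.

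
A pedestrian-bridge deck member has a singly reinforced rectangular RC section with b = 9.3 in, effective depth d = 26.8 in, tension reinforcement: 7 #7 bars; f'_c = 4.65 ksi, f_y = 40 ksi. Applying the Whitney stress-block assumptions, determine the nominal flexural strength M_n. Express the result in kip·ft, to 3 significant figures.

M_n ≈ 343 kip·ft

A_s = 7 × 0.6 = 4.2 in².
T = A_s f_y = 4.2 × 40 = 168 kips.
a = T/(0.85 f'_c b) = 168/(0.85 × 4.65 × 9.3) = 4.570 in.
M_n = T(d − a/2) = 168 × (26.8 − 2.285) = 4118.5 kip·in = 4118.5/12 = 343.21 kip·ft.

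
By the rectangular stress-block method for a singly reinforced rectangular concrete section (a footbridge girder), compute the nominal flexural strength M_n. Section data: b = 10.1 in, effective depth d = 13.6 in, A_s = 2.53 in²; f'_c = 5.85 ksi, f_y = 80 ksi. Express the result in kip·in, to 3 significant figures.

M_n ≈ 2340 kip·in

T = A_s f_y = 2.53 × 80 = 202.4 kips.
a = T/(0.85 f'_c b) = 202.4/(0.85 × 5.85 × 10.1) = 4.030 in.
M_n = T(d − a/2) = 202.4 × (13.6 − 2.015) = 2344.8 kip·in.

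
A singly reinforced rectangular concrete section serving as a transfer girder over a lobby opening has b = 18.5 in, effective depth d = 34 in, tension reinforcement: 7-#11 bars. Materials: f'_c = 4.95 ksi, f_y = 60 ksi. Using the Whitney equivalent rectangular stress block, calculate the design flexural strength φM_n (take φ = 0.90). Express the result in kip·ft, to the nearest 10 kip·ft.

A_s = 7 × 1.56 = 10.92 in².
T = A_s f_y = 10.92 × 60 = 655.2 kips.
a = T/(0.85 f'_c b) = 655.2/(0.85 × 4.95 × 18.5) = 8.417 in.
M_n = T(d − a/2) = 655.2 × (34 − 4.2085) = 19519.4 kip·in = 19519.4/12 = 1626.62 kip·ft.
φM_n = 0.90 × 1626.62 = 1463.96 kip·ft.

φM_n ≈ 1460 kip·ft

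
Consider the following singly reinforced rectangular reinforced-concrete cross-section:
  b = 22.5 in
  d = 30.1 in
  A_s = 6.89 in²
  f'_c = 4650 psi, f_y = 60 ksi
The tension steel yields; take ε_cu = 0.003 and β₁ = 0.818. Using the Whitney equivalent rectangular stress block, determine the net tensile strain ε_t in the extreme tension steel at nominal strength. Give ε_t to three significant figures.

ε_t ≈ 0.0129

a = A_s f_y/(0.85 f'_c b) = 4.649 in.
β₁ = 0.818, so c = a/β₁ = 4.649/0.818 = 5.683 in.
From the linear strain diagram with ε_cu = 0.003: ε_t = 0.003 (d − c)/c = 0.003 × (30.1 − 5.683)/5.683 = 0.0129.
Since ε_t ≥ 0.005, the section is tension-controlled.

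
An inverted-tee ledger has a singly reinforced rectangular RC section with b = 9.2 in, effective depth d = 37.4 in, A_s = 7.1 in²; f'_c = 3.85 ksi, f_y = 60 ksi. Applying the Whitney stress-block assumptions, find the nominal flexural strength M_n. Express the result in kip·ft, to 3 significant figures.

T = A_s f_y = 7.1 × 60 = 426 kips.
a = T/(0.85 f'_c b) = 426/(0.85 × 3.85 × 9.2) = 14.150 in.
M_n = T(d − a/2) = 426 × (37.4 − 7.075) = 12918.5 kip·in = 12918.5/12 = 1076.54 kip·ft.

M_n ≈ 1080 kip·ft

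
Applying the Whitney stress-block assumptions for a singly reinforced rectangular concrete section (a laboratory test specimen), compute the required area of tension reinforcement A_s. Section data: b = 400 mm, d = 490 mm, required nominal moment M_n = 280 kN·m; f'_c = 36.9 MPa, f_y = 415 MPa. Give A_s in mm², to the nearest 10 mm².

With M_n = 0.85 f'_c a b (d − a/2), solve the quadratic for a:
a = d − √(d² − 2M_n/(0.85 f'_c b)) = 490 − √(490² − 2 × 280×10⁶/(0.85 × 36.9 × 400)) = 47.89 mm.
A_s = 0.85 f'_c a b / f_y = 0.85 × 36.9 × 47.89 × 400 / 415 = 1447.8 mm².

A_s ≈ 1450 mm²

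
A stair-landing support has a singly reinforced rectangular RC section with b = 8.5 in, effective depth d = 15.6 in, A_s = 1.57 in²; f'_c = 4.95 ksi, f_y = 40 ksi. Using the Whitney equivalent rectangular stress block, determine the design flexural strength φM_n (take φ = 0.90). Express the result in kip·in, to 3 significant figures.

T = A_s f_y = 1.57 × 40 = 62.8 kips.
a = T/(0.85 f'_c b) = 62.8/(0.85 × 4.95 × 8.5) = 1.756 in.
M_n = T(d − a/2) = 62.8 × (15.6 − 0.878) = 924.5 kip·in.
φM_n = 0.90 × 924.5 = 832.1 kip·in.

φM_n ≈ 832 kip·in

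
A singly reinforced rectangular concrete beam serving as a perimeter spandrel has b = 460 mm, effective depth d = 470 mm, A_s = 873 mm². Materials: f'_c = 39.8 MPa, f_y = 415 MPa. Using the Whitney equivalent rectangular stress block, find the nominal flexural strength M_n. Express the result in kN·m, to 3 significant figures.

T = A_s f_y = 873 × 415 = 362295 N = 362.295 kN.
From C = T: a = T/(0.85 f'_c b) = 362295/(0.85 × 39.8 × 460) = 23.28 mm.
M_n = T(d − a/2) = 362.295 kN × (470 − 11.64) mm = 166.06 kN·m.

M_n ≈ 166 kN·m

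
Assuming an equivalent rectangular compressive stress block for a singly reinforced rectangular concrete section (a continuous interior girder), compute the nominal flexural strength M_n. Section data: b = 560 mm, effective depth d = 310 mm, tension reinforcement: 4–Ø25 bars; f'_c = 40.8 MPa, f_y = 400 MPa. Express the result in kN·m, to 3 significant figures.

M_n ≈ 228 kN·m

A_s = 4 × 491 = 1964 mm².
T = A_s f_y = 1964 × 400 = 785600 N = 785.6 kN.
From C = T: a = T/(0.85 f'_c b) = 785600/(0.85 × 40.8 × 560) = 40.45 mm.
M_n = T(d − a/2) = 785.6 kN × (310 − 20.225) mm = 227.65 kN·m.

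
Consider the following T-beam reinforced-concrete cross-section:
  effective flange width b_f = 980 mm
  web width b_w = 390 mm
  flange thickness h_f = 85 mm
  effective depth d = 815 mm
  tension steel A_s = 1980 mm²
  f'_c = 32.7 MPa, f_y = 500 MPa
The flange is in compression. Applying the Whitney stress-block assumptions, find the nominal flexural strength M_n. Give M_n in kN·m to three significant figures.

M_n ≈ 789 kN·m

Tension: T = A_s f_y = 1980 × 500 = 990000 N.
Try a within the flange: a = T/(0.85 f'_c b_f) = 990000/(0.85 × 32.7 × 980) = 36.34 mm.
Since a = 36.34 ≤ h_f = 85 mm, the stress block lies entirely in the flange; analyse as a rectangular beam of width b_f.
M_n = T(d − a/2) = 990000 × (815 − 18.17) = 788.86 × 10⁶ N·mm.
M_n = 788.86 kN·m.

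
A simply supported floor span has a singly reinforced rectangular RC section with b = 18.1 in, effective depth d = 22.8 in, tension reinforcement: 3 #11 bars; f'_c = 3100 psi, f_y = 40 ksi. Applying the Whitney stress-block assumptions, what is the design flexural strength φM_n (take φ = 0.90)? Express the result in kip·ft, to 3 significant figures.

A_s = 3 × 1.56 = 4.68 in².
T = A_s f_y = 4.68 × 40 = 187.2 kips.
a = T/(0.85 f'_c b) = 187.2/(0.85 × 3.1 × 18.1) = 3.925 in.
M_n = T(d − a/2) = 187.2 × (22.8 − 1.9625) = 3900.8 kip·in = 3900.8/12 = 325.07 kip·ft.
φM_n = 0.90 × 325.07 = 292.56 kip·ft.

φM_n ≈ 293 kip·ft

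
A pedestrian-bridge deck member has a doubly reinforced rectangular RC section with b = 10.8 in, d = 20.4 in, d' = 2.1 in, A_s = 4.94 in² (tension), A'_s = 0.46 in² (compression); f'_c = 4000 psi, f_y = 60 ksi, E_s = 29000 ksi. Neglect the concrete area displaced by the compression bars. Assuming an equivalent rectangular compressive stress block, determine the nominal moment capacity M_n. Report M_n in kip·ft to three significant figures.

Assume both steels yield.
a = (A_s − A'_s) f_y/(0.85 f'_c b) = (4.94 − 0.46) × 60/(0.85 × 4 × 10.8) = 7.320 in.
c = a/β₁ = 7.320/0.85 = 8.612 in; ε'_s = 0.003(c − d')/c = 0.0023 ≥ ε_y = 0.0021, so the compression steel yields.
M_n = (A_s − A'_s) f_y (d − a/2) + A'_s f_y (d − d') = 268.8 × (20.4 − 3.66) + 27.6 × (20.4 − 2.1) = 4499.7 + 505.1 = 5004.8 kip·in = 5004.8/12 = 417.07 kip·ft.

M_n ≈ 417 kip·ft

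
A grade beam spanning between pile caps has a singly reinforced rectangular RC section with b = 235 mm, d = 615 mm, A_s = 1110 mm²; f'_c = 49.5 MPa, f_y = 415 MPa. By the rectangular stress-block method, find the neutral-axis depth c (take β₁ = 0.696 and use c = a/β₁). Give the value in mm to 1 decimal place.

c ≈ 66.9 mm

T = A_s f_y = 1110 × 415 = 460650 N = 460.65 kN.
Setting C = 0.85 f'_c a b equal to T: a = 460650/(0.85 × 49.5 × 235) = 46.589 mm.
With β₁ = 0.696, c = a/β₁ = 46.589/0.696 = 66.9 mm.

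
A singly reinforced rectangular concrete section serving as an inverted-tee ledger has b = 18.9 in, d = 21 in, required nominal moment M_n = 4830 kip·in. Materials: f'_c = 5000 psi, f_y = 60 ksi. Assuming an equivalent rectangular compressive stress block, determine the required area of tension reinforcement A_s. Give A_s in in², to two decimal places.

From M_n = 0.85 f'_c a b (d − a/2):
a = d − √(d² − 2M_n/(0.85 f'_c b)) = 21 − √(21² − 2 × 4830/(0.85 × 5 × 18.9)) = 3.091 in.
A_s = 0.85 f'_c a b / f_y = 0.85 × 5 × 3.091 × 18.9 / 60 = 4.138 in².

A_s ≈ 4.14 in²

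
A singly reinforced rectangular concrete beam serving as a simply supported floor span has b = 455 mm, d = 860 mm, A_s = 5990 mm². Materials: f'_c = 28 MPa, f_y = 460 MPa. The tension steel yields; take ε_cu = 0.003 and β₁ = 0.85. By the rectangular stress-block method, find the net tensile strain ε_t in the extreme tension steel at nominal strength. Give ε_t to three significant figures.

a = A_s f_y/(0.85 f'_c b) = 254.45 mm.
β₁ = 0.85, so c = a/β₁ = 254.45/0.85 = 299.35 mm.
From the linear strain diagram with ε_cu = 0.003: ε_t = 0.003 (d − c)/c = 0.003 × (860 − 299.35)/299.35 = 0.00562.
Since ε_t ≥ 0.005, the section is tension-controlled.

ε_t ≈ 0.00562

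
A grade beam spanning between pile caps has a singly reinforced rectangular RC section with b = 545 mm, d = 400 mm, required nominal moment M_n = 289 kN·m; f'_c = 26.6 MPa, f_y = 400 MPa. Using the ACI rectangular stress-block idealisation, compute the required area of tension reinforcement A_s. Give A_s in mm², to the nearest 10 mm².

With M_n = 0.85 f'_c a b (d − a/2), solve the quadratic for a:
a = d − √(d² − 2M_n/(0.85 f'_c b)) = 400 − √(400² − 2 × 289×10⁶/(0.85 × 26.6 × 545)) = 63.71 mm.
A_s = 0.85 f'_c a b / f_y = 0.85 × 26.6 × 63.71 × 545 / 400 = 1962.7 mm².

A_s ≈ 1960 mm²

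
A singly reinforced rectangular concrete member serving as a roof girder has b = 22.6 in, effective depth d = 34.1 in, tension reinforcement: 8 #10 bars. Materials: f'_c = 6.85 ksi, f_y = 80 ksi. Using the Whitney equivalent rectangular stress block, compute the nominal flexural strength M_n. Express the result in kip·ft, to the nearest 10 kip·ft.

M_n ≈ 2100 kip·ft

A_s = 8 × 1.27 = 10.16 in².
T = A_s f_y = 10.16 × 80 = 812.8 kips.
a = T/(0.85 f'_c b) = 812.8/(0.85 × 6.85 × 22.6) = 6.177 in.
M_n = T(d − a/2) = 812.8 × (34.1 − 3.0885) = 25206.1 kip·in = 25206.1/12 = 2100.51 kip·ft.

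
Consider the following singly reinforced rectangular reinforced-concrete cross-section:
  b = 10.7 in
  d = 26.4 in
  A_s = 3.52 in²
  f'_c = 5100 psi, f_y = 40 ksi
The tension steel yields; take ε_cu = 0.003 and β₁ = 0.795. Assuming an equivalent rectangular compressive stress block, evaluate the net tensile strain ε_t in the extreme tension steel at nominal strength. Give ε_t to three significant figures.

a = A_s f_y/(0.85 f'_c b) = 3.035 in.
β₁ = 0.795, so c = a/β₁ = 3.035/0.795 = 3.818 in.
From the linear strain diagram with ε_cu = 0.003: ε_t = 0.003 (d − c)/c = 0.003 × (26.4 − 3.818)/3.818 = 0.0177.
Since ε_t ≥ 0.005, the section is tension-controlled.

ε_t ≈ 0.0177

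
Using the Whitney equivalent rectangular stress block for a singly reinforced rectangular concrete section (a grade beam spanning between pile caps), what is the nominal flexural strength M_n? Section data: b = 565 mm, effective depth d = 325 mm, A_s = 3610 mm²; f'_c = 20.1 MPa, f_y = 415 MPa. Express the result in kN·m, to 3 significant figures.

T = A_s f_y = 3610 × 415 = 1498150 N = 1498.15 kN.
From C = T: a = T/(0.85 f'_c b) = 1498150/(0.85 × 20.1 × 565) = 155.20 mm.
M_n = T(d − a/2) = 1498.15 kN × (325 − 77.6) mm = 370.64 kN·m.

M_n ≈ 371 kN·m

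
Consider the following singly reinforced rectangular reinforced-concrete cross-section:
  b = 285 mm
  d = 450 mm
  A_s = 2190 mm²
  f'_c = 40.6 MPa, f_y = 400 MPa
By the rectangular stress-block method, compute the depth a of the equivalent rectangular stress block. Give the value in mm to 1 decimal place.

T = A_s f_y = 2190 × 400 = 876000 N = 876 kN.
Setting C = 0.85 f'_c a b equal to T: a = 876000/(0.85 × 40.6 × 285) = 89.1 mm.

a ≈ 89.1 mm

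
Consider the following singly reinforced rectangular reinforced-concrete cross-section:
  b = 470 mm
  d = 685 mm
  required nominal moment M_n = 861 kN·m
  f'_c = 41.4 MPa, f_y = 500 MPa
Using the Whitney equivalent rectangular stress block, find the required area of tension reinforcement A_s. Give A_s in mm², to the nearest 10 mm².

A_s ≈ 2670 mm²

With M_n = 0.85 f'_c a b (d − a/2), solve the quadratic for a:
a = d − √(d² − 2M_n/(0.85 f'_c b)) = 685 − √(685² − 2 × 861×10⁶/(0.85 × 41.4 × 470)) = 80.76 mm.
A_s = 0.85 f'_c a b / f_y = 0.85 × 41.4 × 80.76 × 470 / 500 = 2671.4 mm².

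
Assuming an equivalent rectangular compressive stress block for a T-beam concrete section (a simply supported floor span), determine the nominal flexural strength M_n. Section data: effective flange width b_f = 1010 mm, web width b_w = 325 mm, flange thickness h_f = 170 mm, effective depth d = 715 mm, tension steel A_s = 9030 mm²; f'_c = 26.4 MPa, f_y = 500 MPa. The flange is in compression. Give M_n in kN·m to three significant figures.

Tension: T = A_s f_y = 9030 × 500 = 4515000 N.
Try a within the flange: a = T/(0.85 f'_c b_f) = 4515000/(0.85 × 26.4 × 1010) = 199.21 mm.
a = 199.21 > h_f = 170 mm: the block extends into the web. Split into flange-overhang and web parts.
C_f = 0.85 f'_c (b_f − b_w) h_f = 0.85 × 26.4 × (1010 − 325) × 170 = 2613138 N.
Remaining web compression depth: a_w = (T − C_f)/(0.85 f'_c b_w) = (4515000 − 2613138)/(0.85 × 26.4 × 325) = 260.78 mm.
M_n = C_f(d − h_f/2) + (T − C_f)(d − a_w/2) = 2613138 × (715 − 85) + 1901862 × (715 − 130.39) = 1646.28 + 1111.85 = 2758.13 × 10⁶ N·mm.
M_n = 2758.13 kN·m.

M_n ≈ 2760 kN·m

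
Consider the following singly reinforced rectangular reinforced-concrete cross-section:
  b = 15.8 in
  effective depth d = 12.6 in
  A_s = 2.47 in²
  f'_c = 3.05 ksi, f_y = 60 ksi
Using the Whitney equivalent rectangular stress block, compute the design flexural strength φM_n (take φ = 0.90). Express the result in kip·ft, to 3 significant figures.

T = A_s f_y = 2.47 × 60 = 148.2 kips.
a = T/(0.85 f'_c b) = 148.2/(0.85 × 3.05 × 15.8) = 3.618 in.
M_n = T(d − a/2) = 148.2 × (12.6 − 1.809) = 1599.2 kip·in = 1599.2/12 = 133.27 kip·ft.
φM_n = 0.90 × 133.27 = 119.94 kip·ft.

φM_n ≈ 120 kip·ft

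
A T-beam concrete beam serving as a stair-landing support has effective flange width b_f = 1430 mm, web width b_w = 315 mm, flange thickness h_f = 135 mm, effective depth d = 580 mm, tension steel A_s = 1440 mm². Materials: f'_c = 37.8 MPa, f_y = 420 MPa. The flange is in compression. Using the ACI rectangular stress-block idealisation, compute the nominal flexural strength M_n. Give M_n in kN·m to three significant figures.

Tension: T = A_s f_y = 1440 × 420 = 604800 N.
Try a within the flange: a = T/(0.85 f'_c b_f) = 604800/(0.85 × 37.8 × 1430) = 13.16 mm.
Since a = 13.16 ≤ h_f = 135 mm, the stress block lies entirely in the flange; analyse as a rectangular beam of width b_f.
M_n = T(d − a/2) = 604800 × (580 − 6.58) = 346.80 × 10⁶ N·mm.
M_n = 346.80 kN·m.

M_n ≈ 347 kN·m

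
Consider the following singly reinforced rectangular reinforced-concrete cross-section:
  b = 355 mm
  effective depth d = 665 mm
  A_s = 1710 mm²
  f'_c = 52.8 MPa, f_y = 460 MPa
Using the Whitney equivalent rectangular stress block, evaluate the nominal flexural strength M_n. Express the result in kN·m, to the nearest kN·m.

T = A_s f_y = 1710 × 460 = 786600 N = 786.6 kN.
From C = T: a = T/(0.85 f'_c b) = 786600/(0.85 × 52.8 × 355) = 49.37 mm.
M_n = T(d − a/2) = 786.6 kN × (665 − 24.685) mm = 503.67 kN·m.

M_n ≈ 504 kN·m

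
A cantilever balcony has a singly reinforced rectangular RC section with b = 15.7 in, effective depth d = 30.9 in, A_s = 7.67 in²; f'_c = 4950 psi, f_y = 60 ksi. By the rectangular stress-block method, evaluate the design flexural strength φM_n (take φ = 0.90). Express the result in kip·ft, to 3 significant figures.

φM_n ≈ 946 kip·ft

T = A_s f_y = 7.67 × 60 = 460.2 kips.
a = T/(0.85 f'_c b) = 460.2/(0.85 × 4.95 × 15.7) = 6.967 in.
M_n = T(d − a/2) = 460.2 × (30.9 − 3.4835) = 12617.1 kip·in = 12617.1/12 = 1051.43 kip·ft.
φM_n = 0.90 × 1051.43 = 946.29 kip·ft.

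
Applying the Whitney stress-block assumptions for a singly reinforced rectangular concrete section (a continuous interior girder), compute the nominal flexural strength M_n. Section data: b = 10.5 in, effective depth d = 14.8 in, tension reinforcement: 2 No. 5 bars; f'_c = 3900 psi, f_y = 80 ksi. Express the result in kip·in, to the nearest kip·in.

A_s = 2 × 0.31 = 0.62 in².
T = A_s f_y = 0.62 × 80 = 49.6 kips.
a = T/(0.85 f'_c b) = 49.6/(0.85 × 3.9 × 10.5) = 1.425 in.
M_n = T(d − a/2) = 49.6 × (14.8 − 0.7125) = 698.7 kip·in.

M_n ≈ 699 kip·in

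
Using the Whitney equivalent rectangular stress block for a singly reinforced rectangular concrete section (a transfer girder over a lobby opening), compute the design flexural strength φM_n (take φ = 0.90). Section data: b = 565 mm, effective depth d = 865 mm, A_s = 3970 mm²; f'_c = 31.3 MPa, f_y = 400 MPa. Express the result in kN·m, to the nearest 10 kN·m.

φM_n ≈ 1160 kN·m

T = A_s f_y = 3970 × 400 = 1588000 N = 1588 kN.
From C = T: a = T/(0.85 f'_c b) = 1588000/(0.85 × 31.3 × 565) = 105.64 mm.
M_n = T(d − a/2) = 1588 kN × (865 − 52.82) mm = 1289.74 kN·m.
φM_n = 0.90 × 1289.74 = 1160.77 kN·m.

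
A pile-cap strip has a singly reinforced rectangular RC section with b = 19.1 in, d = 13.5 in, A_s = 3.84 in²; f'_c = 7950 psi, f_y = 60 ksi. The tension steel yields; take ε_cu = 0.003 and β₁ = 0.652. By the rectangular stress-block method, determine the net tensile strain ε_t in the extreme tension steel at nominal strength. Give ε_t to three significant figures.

a = A_s f_y/(0.85 f'_c b) = 1.785 in.
β₁ = 0.652, so c = a/β₁ = 1.785/0.652 = 2.738 in.
From the linear strain diagram with ε_cu = 0.003: ε_t = 0.003 (d − c)/c = 0.003 × (13.5 − 2.738)/2.738 = 0.0118.
Since ε_t ≥ 0.005, the section is tension-controlled.

ε_t ≈ 0.0118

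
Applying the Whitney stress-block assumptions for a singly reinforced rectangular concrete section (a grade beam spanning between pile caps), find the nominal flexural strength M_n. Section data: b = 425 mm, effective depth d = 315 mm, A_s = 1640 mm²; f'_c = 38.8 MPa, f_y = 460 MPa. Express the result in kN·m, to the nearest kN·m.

T = A_s f_y = 1640 × 460 = 754400 N = 754.4 kN.
From C = T: a = T/(0.85 f'_c b) = 754400/(0.85 × 38.8 × 425) = 53.82 mm.
M_n = T(d − a/2) = 754.4 kN × (315 − 26.91) mm = 217.34 kN·m.

M_n ≈ 217 kN·m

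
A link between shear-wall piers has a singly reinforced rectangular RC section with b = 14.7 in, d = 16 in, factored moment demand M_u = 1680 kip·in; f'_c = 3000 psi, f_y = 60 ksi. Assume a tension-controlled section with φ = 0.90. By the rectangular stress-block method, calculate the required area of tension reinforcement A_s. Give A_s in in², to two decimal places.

M_n = M_u/φ = 1680/0.90 = 1866.67 kip·in.
From M_n = 0.85 f'_c a b (d − a/2):
a = d − √(d² − 2M_n/(0.85 f'_c b)) = 16 − √(16² − 2 × 1866.67/(0.85 × 3 × 14.7)) = 3.494 in.
A_s = 0.85 f'_c a b / f_y = 0.85 × 3 × 3.494 × 14.7 / 60 = 2.183 in².

A_s ≈ 2.18 in²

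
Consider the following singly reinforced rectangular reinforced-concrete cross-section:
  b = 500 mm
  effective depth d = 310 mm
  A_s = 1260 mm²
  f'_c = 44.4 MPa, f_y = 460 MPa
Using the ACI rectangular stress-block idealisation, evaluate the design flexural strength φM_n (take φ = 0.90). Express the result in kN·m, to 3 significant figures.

φM_n ≈ 154 kN·m

T = A_s f_y = 1260 × 460 = 579600 N = 579.6 kN.
From C = T: a = T/(0.85 f'_c b) = 579600/(0.85 × 44.4 × 500) = 30.72 mm.
M_n = T(d − a/2) = 579.6 kN × (310 − 15.36) mm = 170.77 kN·m.
φM_n = 0.90 × 170.77 = 153.69 kN·m.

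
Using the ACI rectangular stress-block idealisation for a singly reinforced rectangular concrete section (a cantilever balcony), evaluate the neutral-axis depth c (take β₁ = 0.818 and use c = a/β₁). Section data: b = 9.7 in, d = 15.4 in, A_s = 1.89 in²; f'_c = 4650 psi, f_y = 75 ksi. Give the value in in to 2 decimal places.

T = A_s f_y = 1.89 × 75 = 141.75 kips.
a = T/(0.85 f'_c b) = 141.75/(0.85 × 4.65 × 9.7) = 3.6973 in.
With β₁ = 0.818, c = a/β₁ = 3.6973/0.818 = 4.52 in.

c ≈ 4.52 in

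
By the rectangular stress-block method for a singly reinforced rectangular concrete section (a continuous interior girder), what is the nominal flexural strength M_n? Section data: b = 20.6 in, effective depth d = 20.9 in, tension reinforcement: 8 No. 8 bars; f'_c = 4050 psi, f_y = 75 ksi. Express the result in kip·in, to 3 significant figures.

A_s = 8 × 0.79 = 6.32 in².
T = A_s f_y = 6.32 × 75 = 474 kips.
a = T/(0.85 f'_c b) = 474/(0.85 × 4.05 × 20.6) = 6.684 in.
M_n = T(d − a/2) = 474 × (20.9 − 3.342) = 8322.5 kip·in.

M_n ≈ 8320 kip·in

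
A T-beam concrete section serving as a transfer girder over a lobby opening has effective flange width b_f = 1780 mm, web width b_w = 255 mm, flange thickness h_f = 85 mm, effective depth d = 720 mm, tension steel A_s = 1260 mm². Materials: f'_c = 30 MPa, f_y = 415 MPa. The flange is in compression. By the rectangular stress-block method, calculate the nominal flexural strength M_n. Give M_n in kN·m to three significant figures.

Tension: T = A_s f_y = 1260 × 415 = 522900 N.
Try a within the flange: a = T/(0.85 f'_c b_f) = 522900/(0.85 × 30 × 1780) = 11.52 mm.
Since a = 11.52 ≤ h_f = 85 mm, the stress block lies entirely in the flange; analyse as a rectangular beam of width b_f.
M_n = T(d − a/2) = 522900 × (720 − 5.76) = 373.48 × 10⁶ N·mm.
M_n = 373.48 kN·m.

M_n ≈ 373 kN·m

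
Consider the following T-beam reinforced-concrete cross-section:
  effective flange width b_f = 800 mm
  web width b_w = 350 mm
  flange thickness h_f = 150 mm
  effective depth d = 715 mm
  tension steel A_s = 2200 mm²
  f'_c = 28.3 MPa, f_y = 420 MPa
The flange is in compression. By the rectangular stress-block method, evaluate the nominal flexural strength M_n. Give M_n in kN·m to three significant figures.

M_n ≈ 638 kN·m

Tension: T = A_s f_y = 2200 × 420 = 924000 N.
Try a within the flange: a = T/(0.85 f'_c b_f) = 924000/(0.85 × 28.3 × 800) = 48.01 mm.
Since a = 48.01 ≤ h_f = 150 mm, the stress block lies entirely in the flange; analyse as a rectangular beam of width b_f.
M_n = T(d − a/2) = 924000 × (715 − 24.005) = 638.48 × 10⁶ N·mm.
M_n = 638.48 kN·m.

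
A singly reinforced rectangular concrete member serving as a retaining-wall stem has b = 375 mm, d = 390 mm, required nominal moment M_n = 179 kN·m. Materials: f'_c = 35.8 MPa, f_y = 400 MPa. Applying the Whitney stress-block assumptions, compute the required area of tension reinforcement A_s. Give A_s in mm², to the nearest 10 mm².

A_s ≈ 1210 mm²

With M_n = 0.85 f'_c a b (d − a/2), solve the quadratic for a:
a = d − √(d² − 2M_n/(0.85 f'_c b)) = 390 − √(390² − 2 × 179×10⁶/(0.85 × 35.8 × 375)) = 42.54 mm.
A_s = 0.85 f'_c a b / f_y = 0.85 × 35.8 × 42.54 × 375 / 400 = 1213.6 mm².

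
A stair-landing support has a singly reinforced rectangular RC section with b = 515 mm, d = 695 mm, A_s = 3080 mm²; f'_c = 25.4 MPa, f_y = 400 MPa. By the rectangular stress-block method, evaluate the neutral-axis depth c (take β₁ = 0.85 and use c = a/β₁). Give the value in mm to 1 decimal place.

c ≈ 130.4 mm

T = A_s f_y = 3080 × 400 = 1232000 N = 1232 kN.
Setting C = 0.85 f'_c a b equal to T: a = 1232000/(0.85 × 25.4 × 515) = 110.803 mm.
With β₁ = 0.85, c = a/β₁ = 110.803/0.85 = 130.4 mm.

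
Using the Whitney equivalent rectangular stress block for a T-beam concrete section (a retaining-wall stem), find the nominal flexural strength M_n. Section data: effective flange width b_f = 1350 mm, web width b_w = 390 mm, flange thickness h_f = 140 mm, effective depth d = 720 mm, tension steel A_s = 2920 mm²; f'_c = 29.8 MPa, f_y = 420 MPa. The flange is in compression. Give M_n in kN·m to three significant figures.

Tension: T = A_s f_y = 2920 × 420 = 1226400 N.
Try a within the flange: a = T/(0.85 f'_c b_f) = 1226400/(0.85 × 29.8 × 1350) = 35.86 mm.
Since a = 35.86 ≤ h_f = 140 mm, the stress block lies entirely in the flange; analyse as a rectangular beam of width b_f.
M_n = T(d − a/2) = 1226400 × (720 − 17.93) = 861.02 × 10⁶ N·mm.
M_n = 861.02 kN·m.

M_n ≈ 861 kN·m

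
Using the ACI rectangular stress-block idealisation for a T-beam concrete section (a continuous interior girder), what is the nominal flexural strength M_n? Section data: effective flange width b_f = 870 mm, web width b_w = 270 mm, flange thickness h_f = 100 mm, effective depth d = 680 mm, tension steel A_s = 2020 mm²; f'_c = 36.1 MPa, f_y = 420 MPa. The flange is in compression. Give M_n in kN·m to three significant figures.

M_n ≈ 563 kN·m

Tension: T = A_s f_y = 2020 × 420 = 848400 N.
Try a within the flange: a = T/(0.85 f'_c b_f) = 848400/(0.85 × 36.1 × 870) = 31.78 mm.
Since a = 31.78 ≤ h_f = 100 mm, the stress block lies entirely in the flange; analyse as a rectangular beam of width b_f.
M_n = T(d − a/2) = 848400 × (680 − 15.89) = 563.43 × 10⁶ N·mm.
M_n = 563.43 kN·m.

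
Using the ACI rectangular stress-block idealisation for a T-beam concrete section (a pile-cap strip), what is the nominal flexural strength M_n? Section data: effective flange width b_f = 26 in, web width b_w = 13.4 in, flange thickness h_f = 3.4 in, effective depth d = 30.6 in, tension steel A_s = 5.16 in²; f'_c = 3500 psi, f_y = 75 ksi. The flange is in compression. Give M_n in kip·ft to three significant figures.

M_n ≈ 898 kip·ft

Tension: T = A_s f_y = 5.16 × 75 = 387 kips.
Try a within the flange: a = T/(0.85 f'_c b_f) = 387/(0.85 × 3.5 × 26) = 5.003 in.
a = 5.003 > h_f = 3.4 in: the block extends into the web. Split into flange-overhang and web parts.
C_f = 0.85 f'_c (b_f − b_w) h_f = 0.85 × 3.5 × (26 − 13.4) × 3.4 = 127.4 kips.
Remaining web compression depth: a_w = (T − C_f)/(0.85 f'_c b_w) = (387 − 127.4)/(0.85 × 3.5 × 13.4) = 6.512 in.
M_n = C_f(d − h_f/2) + (T − C_f)(d − a_w/2) = 127.4 × (30.6 − 1.7) + 259.6 × (30.6 − 3.256) = 3681.9 + 7098.5 = 10780.4 kip·in.
M_n = 10780.4/12 = 898.37 kip·ft.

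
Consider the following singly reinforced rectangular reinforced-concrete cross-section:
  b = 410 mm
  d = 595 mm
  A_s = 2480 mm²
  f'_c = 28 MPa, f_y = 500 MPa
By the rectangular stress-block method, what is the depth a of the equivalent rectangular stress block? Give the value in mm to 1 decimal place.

T = A_s f_y = 2480 × 500 = 1240000 N = 1240 kN.
Setting C = 0.85 f'_c a b equal to T: a = 1240000/(0.85 × 28 × 410) = 127.1 mm.

a ≈ 127.1 mm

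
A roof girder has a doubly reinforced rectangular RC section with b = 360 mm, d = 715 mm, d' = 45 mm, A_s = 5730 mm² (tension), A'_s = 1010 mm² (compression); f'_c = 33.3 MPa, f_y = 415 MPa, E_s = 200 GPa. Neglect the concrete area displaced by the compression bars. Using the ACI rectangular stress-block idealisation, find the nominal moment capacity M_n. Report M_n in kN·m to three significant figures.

Assume both tension and compression steel yield.
Net tension couple steel: A_s − A'_s = 4720 mm².
a = (A_s − A'_s) f_y / (0.85 f'_c b) = 1958800/(0.85 × 33.3 × 360) = 192.23 mm.
c = a/β₁ = 192.23/0.812 = 236.74 mm; ε'_s = 0.003(c − d')/c = 0.0024 ≥ f_y/E_s = 0.0021, so compression steel does yield.
M_n = (A_s − A'_s) f_y (d − a/2) + A'_s f_y (d − d') = [1958800 × (715 − 96.115) + 419150 × (715 − 45)] × 10⁻⁶ = 1212.27 + 280.83 = 1493.10 kN·m.

M_n ≈ 1490 kN·m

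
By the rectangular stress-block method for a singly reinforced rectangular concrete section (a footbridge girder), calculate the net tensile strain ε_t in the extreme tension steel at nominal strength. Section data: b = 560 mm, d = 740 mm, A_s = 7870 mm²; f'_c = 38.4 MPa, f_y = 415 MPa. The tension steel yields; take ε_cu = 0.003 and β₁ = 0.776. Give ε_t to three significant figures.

a = A_s f_y/(0.85 f'_c b) = 178.68 mm.
β₁ = 0.776, so c = a/β₁ = 178.68/0.776 = 230.26 mm.
From the linear strain diagram with ε_cu = 0.003: ε_t = 0.003 (d − c)/c = 0.003 × (740 − 230.26)/230.26 = 0.00664.
Since ε_t ≥ 0.005, the section is tension-controlled.

ε_t ≈ 0.00664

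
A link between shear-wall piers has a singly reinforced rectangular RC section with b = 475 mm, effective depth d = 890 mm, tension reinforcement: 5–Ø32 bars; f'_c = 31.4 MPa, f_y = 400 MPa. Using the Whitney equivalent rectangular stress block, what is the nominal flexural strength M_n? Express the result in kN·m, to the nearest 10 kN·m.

A_s = 5 × 804 = 4020 mm².
T = A_s f_y = 4020 × 400 = 1608000 N = 1608 kN.
From C = T: a = T/(0.85 f'_c b) = 1608000/(0.85 × 31.4 × 475) = 126.84 mm.
M_n = T(d − a/2) = 1608 kN × (890 − 63.42) mm = 1329.14 kN·m.

M_n ≈ 1330 kN·m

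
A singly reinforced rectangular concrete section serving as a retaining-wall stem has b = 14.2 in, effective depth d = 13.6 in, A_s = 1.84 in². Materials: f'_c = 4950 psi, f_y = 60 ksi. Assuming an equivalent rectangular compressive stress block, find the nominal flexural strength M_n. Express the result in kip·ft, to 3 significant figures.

T = A_s f_y = 1.84 × 60 = 110.4 kips.
a = T/(0.85 f'_c b) = 110.4/(0.85 × 4.95 × 14.2) = 1.848 in.
M_n = T(d − a/2) = 110.4 × (13.6 − 0.924) = 1399.4 kip·in = 1399.4/12 = 116.62 kip·ft.

M_n ≈ 117 kip·ft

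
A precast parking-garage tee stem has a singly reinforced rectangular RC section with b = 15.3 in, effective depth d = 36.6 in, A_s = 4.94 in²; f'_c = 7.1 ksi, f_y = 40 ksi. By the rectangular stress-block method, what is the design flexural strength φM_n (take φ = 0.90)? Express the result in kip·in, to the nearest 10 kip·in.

φM_n ≈ 6320 kip·in

T = A_s f_y = 4.94 × 40 = 197.6 kips.
a = T/(0.85 f'_c b) = 197.6/(0.85 × 7.1 × 15.3) = 2.140 in.
M_n = T(d − a/2) = 197.6 × (36.6 − 1.07) = 7020.7 kip·in.
φM_n = 0.90 × 7020.7 = 6318.6 kip·in.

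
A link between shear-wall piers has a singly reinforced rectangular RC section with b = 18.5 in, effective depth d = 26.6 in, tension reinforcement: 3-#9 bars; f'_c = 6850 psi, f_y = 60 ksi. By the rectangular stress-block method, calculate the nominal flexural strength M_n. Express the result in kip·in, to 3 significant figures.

M_n ≈ 4640 kip·in

A_s = 3 × 1 = 3 in².
T = A_s f_y = 3 × 60 = 180 kips.
a = T/(0.85 f'_c b) = 180/(0.85 × 6.85 × 18.5) = 1.671 in.
M_n = T(d − a/2) = 180 × (26.6 − 0.8355) = 4637.6 kip·in.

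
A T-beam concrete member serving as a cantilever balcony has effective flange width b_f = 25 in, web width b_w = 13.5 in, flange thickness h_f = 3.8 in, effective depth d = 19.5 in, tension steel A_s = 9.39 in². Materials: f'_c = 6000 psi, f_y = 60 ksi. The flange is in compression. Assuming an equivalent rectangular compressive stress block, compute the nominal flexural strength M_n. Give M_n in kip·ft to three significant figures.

M_n ≈ 810 kip·ft

Tension: T = A_s f_y = 9.39 × 60 = 563.4 kips.
Try a within the flange: a = T/(0.85 f'_c b_f) = 563.4/(0.85 × 6 × 25) = 4.419 in.
a = 4.419 > h_f = 3.8 in: the block extends into the web. Split into flange-overhang and web parts.
C_f = 0.85 f'_c (b_f − b_w) h_f = 0.85 × 6 × (25 − 13.5) × 3.8 = 222.9 kips.
Remaining web compression depth: a_w = (T − C_f)/(0.85 f'_c b_w) = (563.4 − 222.9)/(0.85 × 6 × 13.5) = 4.946 in.
M_n = C_f(d − h_f/2) + (T − C_f)(d − a_w/2) = 222.9 × (19.5 − 1.9) + 340.5 × (19.5 − 2.473) = 3923.0 + 5797.7 = 9720.7 kip·in.
M_n = 9720.7/12 = 810.06 kip·ft.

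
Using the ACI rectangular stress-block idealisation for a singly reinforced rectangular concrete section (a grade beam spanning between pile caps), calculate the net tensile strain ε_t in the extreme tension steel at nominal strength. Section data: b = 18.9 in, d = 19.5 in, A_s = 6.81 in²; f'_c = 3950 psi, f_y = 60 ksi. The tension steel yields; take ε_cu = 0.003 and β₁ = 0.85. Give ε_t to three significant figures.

ε_t ≈ 0.00472

a = A_s f_y/(0.85 f'_c b) = 6.439 in.
β₁ = 0.85, so c = a/β₁ = 6.439/0.85 = 7.575 in.
From the linear strain diagram with ε_cu = 0.003: ε_t = 0.003 (d − c)/c = 0.003 × (19.5 − 7.575)/7.575 = 0.00472.
ε_t is between 0.004 and 0.005 — transition zone.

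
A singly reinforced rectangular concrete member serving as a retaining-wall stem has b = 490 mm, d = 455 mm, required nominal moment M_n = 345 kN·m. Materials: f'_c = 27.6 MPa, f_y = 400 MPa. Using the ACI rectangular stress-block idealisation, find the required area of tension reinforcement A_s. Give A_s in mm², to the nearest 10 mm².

With M_n = 0.85 f'_c a b (d − a/2), solve the quadratic for a:
a = d − √(d² − 2M_n/(0.85 f'_c b)) = 455 − √(455² − 2 × 345×10⁶/(0.85 × 27.6 × 490)) = 71.59 mm.
A_s = 0.85 f'_c a b / f_y = 0.85 × 27.6 × 71.59 × 490 / 400 = 2057.4 mm².

A_s ≈ 2060 mm²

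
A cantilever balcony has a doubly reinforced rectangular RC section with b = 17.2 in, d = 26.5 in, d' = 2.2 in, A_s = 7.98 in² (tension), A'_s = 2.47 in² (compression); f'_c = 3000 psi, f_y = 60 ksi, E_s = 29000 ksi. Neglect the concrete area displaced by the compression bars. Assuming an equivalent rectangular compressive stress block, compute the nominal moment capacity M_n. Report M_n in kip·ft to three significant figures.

M_n ≈ 926 kip·ft

Assume both steels yield.
a = (A_s − A'_s) f_y/(0.85 f'_c b) = (7.98 − 2.47) × 60/(0.85 × 3 × 17.2) = 7.538 in.
c = a/β₁ = 7.538/0.85 = 8.868 in; ε'_s = 0.003(c − d')/c = 0.0023 ≥ ε_y = 0.0021, so the compression steel yields.
M_n = (A_s − A'_s) f_y (d − a/2) + A'_s f_y (d − d') = 330.6 × (26.5 − 3.769) + 148.2 × (26.5 − 2.2) = 7514.9 + 3601.3 = 11116.2 kip·in = 11116.2/12 = 926.35 kip·ft.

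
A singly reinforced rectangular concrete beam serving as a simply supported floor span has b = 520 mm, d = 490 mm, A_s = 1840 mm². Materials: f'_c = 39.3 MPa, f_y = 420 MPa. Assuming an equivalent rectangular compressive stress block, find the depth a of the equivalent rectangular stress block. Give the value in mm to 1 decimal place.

a ≈ 44.5 mm

T = A_s f_y = 1840 × 420 = 772800 N = 772.8 kN.
Setting C = 0.85 f'_c a b equal to T: a = 772800/(0.85 × 39.3 × 520) = 44.5 mm.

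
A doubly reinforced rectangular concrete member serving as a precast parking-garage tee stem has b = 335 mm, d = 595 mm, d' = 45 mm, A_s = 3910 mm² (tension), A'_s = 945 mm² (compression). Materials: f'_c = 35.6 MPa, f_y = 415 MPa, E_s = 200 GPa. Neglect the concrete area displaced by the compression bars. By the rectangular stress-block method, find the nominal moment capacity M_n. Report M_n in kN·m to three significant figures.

Assume both tension and compression steel yield.
Net tension couple steel: A_s − A'_s = 2965 mm².
a = (A_s − A'_s) f_y / (0.85 f'_c b) = 1230475/(0.85 × 35.6 × 335) = 121.38 mm.
c = a/β₁ = 121.38/0.796 = 152.49 mm; ε'_s = 0.003(c − d')/c = 0.0021 ≥ f_y/E_s = 0.0021, so compression steel does yield.
M_n = (A_s − A'_s) f_y (d − a/2) + A'_s f_y (d − d') = [1230475 × (595 − 60.69) + 392175 × (595 − 45)] × 10⁻⁶ = 657.46 + 215.70 = 873.16 kN·m.

M_n ≈ 873 kN·m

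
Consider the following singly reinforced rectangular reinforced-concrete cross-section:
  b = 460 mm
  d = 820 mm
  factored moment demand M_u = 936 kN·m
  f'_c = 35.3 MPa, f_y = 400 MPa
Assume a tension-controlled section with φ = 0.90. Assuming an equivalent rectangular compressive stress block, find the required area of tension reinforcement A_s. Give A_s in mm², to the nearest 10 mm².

M_n = M_u/φ = 936/0.90 = 1040 kN·m.
With M_n = 0.85 f'_c a b (d − a/2), solve the quadratic for a:
a = d − √(d² − 2M_n/(0.85 f'_c b)) = 820 − √(820² − 2 × 1040×10⁶/(0.85 × 35.3 × 460)) = 97.71 mm.
A_s = 0.85 f'_c a b / f_y = 0.85 × 35.3 × 97.71 × 460 / 400 = 3371.6 mm².

A_s ≈ 3370 mm²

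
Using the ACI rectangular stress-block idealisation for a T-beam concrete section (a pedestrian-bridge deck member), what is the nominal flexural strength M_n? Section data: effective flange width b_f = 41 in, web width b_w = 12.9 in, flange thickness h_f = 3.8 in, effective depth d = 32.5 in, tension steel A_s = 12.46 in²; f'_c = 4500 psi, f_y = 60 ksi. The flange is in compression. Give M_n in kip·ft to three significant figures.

Tension: T = A_s f_y = 12.46 × 60 = 747.6 kips.
Try a within the flange: a = T/(0.85 f'_c b_f) = 747.6/(0.85 × 4.5 × 41) = 4.767 in.
a = 4.767 > h_f = 3.8 in: the block extends into the web. Split into flange-overhang and web parts.
C_f = 0.85 f'_c (b_f − b_w) h_f = 0.85 × 4.5 × (41 − 12.9) × 3.8 = 408.4 kips.
Remaining web compression depth: a_w = (T − C_f)/(0.85 f'_c b_w) = (747.6 − 408.4)/(0.85 × 4.5 × 12.9) = 6.874 in.
M_n = C_f(d − h_f/2) + (T − C_f)(d − a_w/2) = 408.4 × (32.5 − 1.9) + 339.2 × (32.5 − 3.437) = 12497.0 + 9858.2 = 22355.2 kip·in.
M_n = 22355.2/12 = 1862.93 kip·ft.

M_n ≈ 1860 kip·ft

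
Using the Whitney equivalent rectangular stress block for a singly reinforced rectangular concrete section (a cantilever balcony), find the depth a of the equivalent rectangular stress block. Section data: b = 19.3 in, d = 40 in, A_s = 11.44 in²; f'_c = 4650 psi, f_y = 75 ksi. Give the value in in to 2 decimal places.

a ≈ 11.25 in

T = A_s f_y = 11.44 × 75 = 858 kips.
a = T/(0.85 f'_c b) = 858/(0.85 × 4.65 × 19.3) = 11.25 in.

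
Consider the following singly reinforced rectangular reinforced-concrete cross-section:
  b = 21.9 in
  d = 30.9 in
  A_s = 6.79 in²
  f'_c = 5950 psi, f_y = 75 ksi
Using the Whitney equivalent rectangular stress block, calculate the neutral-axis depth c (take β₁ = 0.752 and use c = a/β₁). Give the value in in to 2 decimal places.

c ≈ 6.11 in

T = A_s f_y = 6.79 × 75 = 509.25 kips.
a = T/(0.85 f'_c b) = 509.25/(0.85 × 5.95 × 21.9) = 4.5978 in.
With β₁ = 0.752, c = a/β₁ = 4.5978/0.752 = 6.11 in.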